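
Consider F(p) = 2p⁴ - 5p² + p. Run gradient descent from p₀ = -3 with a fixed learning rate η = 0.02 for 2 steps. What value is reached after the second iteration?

F′(p) = 8p³ - 10p + 1
Step 1: F′(-3) = -185; p₁ = -3 − 0.02·(-185) = 0.7
Step 2: F′(0.7) = -3.256; p₂ = 0.7 − 0.02·(-3.256) = 0.76512

0.76512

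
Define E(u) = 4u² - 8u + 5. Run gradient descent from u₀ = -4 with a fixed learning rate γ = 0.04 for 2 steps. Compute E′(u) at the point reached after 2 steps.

-18.496

E′(u) = 8u - 8
Step 1: E′(-4) = -40; u₁ = -4 − 0.04·(-40) = -2.4
Step 2: E′(-2.4) = -27.2; u₂ = -2.4 − 0.04·(-27.2) = -1.312
E′(u) at (-1.312) = -18.496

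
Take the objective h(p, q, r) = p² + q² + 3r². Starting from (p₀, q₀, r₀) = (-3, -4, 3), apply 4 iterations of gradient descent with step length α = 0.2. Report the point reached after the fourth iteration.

∇h = (2p, 2q, 6r)
(p₁, q₁, r₁) = (-3, -4, 3) − 0.2·(-6, -8, 18) = (-1.8, -2.4, -0.6)
(p₂, q₂, r₂) = (-1.8, -2.4, -0.6) − 0.2·(-3.6, -4.8, -3.6) = (-1.08, -1.44, 0.12)
(p₃, q₃, r₃) = (-1.08, -1.44, 0.12) − 0.2·(-2.16, -2.88, 0.72) = (-0.648, -0.864, -0.024)
(p₄, q₄, r₄) = (-0.648, -0.864, -0.024) − 0.2·(-1.296, -1.728, -0.144) = (-0.3888, -0.5184, 0.0048)

(-0.3888, -0.5184, 0.0048)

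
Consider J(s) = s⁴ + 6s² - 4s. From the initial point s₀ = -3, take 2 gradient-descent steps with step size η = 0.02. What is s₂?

J′(s) = 4s³ + 12s - 4
s₁ = -3 − 0.02·(-148) = -0.04
s₂ = -0.04 − 0.02·(-4.480256) = 0.04960512

0.04960512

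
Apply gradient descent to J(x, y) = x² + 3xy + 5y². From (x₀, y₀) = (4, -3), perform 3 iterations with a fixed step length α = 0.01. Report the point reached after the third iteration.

(4.013861, -2.512902)

∇J = (2x + 3y, 3x + 10y)
Step 1: at (4, -3), ∇J = (-1, -18) → (4, -3) − 0.01·(-1, -18) = (4.01, -2.82)
Step 2: at (4.01, -2.82), ∇J = (-0.44, -16.17) → (4.01, -2.82) − 0.01·(-0.44, -16.17) = (4.0144, -2.6583)
Step 3: at (4.0144, -2.6583), ∇J = (0.0539, -14.5398) → (4.0144, -2.6583) − 0.01·(0.0539, -14.5398) = (4.013861, -2.512902)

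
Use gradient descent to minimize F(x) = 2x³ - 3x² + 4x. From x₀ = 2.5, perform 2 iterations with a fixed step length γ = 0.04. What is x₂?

1.127936

F′(x) = 6x² - 6x + 4
x₁ = 2.5 − 0.04·26.5 = 1.44
x₂ = 1.44 − 0.04·7.8016 = 1.127936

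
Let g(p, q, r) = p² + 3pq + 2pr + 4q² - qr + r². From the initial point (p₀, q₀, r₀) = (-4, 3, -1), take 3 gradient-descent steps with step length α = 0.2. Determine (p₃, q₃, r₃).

(-4.336, 0.992, 3.272)

∇g = (2p + 3q + 2r, 3p + 8q - r, 2p - q + 2r)
(p₁, q₁, r₁) = (-4, 3, -1) − 0.2·(-1, 13, -13) = (-3.8, 0.4, 1.6)
(p₂, q₂, r₂) = (-3.8, 0.4, 1.6) − 0.2·(-3.2, -9.8, -4.8) = (-3.16, 2.36, 2.56)
(p₃, q₃, r₃) = (-3.16, 2.36, 2.56) − 0.2·(5.88, 6.84, -3.56) = (-4.336, 0.992, 3.272)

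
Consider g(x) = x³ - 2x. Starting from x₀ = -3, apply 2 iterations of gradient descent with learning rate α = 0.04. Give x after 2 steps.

g′(x) = 3x² - 2
x₁ = -3 − 0.04·25 = -4
x₂ = -4 − 0.04·46 = -5.84

-5.84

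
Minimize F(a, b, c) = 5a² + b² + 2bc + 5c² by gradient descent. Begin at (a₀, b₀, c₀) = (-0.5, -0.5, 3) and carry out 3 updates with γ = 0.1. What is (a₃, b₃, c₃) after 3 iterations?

(0, -0.696, 0.164)

∇F = (10a, 2b + 2c, 2b + 10c)
Step 1: at (-0.5, -0.5, 3), ∇F = (-5, 5, 29) → (-0.5, -0.5, 3) − 0.1·(-5, 5, 29) = (0, -1, 0.1)
Step 2: at (0, -1, 0.1), ∇F = (0, -1.8, -1) → (0, -1, 0.1) − 0.1·(0, -1.8, -1) = (0, -0.82, 0.2)
Step 3: at (0, -0.82, 0.2), ∇F = (0, -1.24, 0.36) → (0, -0.82, 0.2) − 0.1·(0, -1.24, 0.36) = (0, -0.696, 0.164)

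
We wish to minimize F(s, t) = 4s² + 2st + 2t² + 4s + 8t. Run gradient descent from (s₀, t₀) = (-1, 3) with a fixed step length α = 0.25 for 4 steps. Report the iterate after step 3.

∇F = (8s + 2t + 4, 2s + 4t + 8)
Step 1: at (-1, 3), ∇F = (2, 18) → (-1, 3) − 0.25·(2, 18) = (-1.5, -1.5)
Step 2: at (-1.5, -1.5), ∇F = (-11, -1) → (-1.5, -1.5) − 0.25·(-11, -1) = (1.25, -1.25)
Step 3: at (1.25, -1.25), ∇F = (11.5, 5.5) → (1.25, -1.25) − 0.25·(11.5, 5.5) = (-1.625, -2.625)

(-1.625, -2.625)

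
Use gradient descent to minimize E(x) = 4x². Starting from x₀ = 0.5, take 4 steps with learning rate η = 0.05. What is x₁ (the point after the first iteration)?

E′(x) = 8x
x₁ = 0.5 − 0.05·4 = 0.3

0.3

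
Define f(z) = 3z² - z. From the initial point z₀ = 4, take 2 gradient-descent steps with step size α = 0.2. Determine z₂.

f′(z) = 6z - 1
z₁ = 4 − 0.2·23 = -0.6
z₂ = -0.6 − 0.2·(-4.6) = 0.32

0.32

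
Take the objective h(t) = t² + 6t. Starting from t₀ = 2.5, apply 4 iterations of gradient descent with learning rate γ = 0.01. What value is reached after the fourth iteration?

h′(t) = 2t + 6
Step 1: h′(2.5) = 11; t₁ = 2.5 − 0.01·11 = 2.39
Step 2: h′(2.39) = 10.78; t₂ = 2.39 − 0.01·10.78 = 2.2822
Step 3: h′(2.2822) = 10.5644; t₃ = 2.2822 − 0.01·10.5644 = 2.176556
Step 4: h′(2.176556) = 10.353112; t₄ = 2.176556 − 0.01·10.353112 = 2.07302488

2.07302488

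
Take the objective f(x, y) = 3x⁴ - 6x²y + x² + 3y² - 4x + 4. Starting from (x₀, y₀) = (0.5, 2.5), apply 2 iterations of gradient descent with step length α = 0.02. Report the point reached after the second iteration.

(1.18378712, 2.045068)

∇f = (12x³ - 12xy + 2x - 4, -6x² + 6y)
Step 1: at (0.5, 2.5), ∇f = (-16.5, 13.5) → (0.5, 2.5) − 0.02·(-16.5, 13.5) = (0.83, 2.23)
Step 2: at (0.83, 2.23), ∇f = (-17.689356, 9.2466) → (0.83, 2.23) − 0.02·(-17.689356, 9.2466) = (1.18378712, 2.045068)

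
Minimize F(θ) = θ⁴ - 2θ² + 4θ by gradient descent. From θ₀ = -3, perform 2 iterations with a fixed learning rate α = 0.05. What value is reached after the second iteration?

F′(θ) = 4θ³ - 4θ + 4
θ₁ = -3 − 0.05·(-92) = 1.6
θ₂ = 1.6 − 0.05·13.984 = 0.9008

0.9008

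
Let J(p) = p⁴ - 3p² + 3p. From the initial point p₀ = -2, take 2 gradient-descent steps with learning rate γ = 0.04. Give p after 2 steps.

-1.38880512

J′(p) = 4p³ - 6p + 3
Step 1: J′(-2) = -17; p₁ = -2 − 0.04·(-17) = -1.32
Step 2: J′(-1.32) = 1.720128; p₂ = -1.32 − 0.04·1.720128 = -1.38880512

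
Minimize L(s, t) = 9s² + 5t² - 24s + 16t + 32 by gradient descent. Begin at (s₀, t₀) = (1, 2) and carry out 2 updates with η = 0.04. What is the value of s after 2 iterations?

∇L = (18s - 24, 10t + 16)
Step 1: at (1, 2), ∇L = (-6, 36) → (1, 2) − 0.04·(-6, 36) = (1.24, 0.56)
Step 2: at (1.24, 0.56), ∇L = (-1.68, 21.6) → (1.24, 0.56) − 0.04·(-1.68, 21.6) = (1.3072, -0.304)
s = 1.3072

1.3072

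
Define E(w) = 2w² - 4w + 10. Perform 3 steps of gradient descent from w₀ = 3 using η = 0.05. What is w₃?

2.024

E′(w) = 4w - 4
w₁ = 3 − 0.05·8 = 2.6
w₂ = 2.6 − 0.05·6.4 = 2.28
w₃ = 2.28 − 0.05·5.12 = 2.024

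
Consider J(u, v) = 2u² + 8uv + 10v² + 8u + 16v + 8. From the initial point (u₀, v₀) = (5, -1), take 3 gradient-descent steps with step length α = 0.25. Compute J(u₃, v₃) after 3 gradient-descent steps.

∇J = (4u + 8v + 8, 8u + 20v + 16)
(u₁, v₁) = (5, -1) − 0.25·(20, 36) = (0, -10)
(u₂, v₂) = (0, -10) − 0.25·(-72, -184) = (18, 36)
(u₃, v₃) = (18, 36) − 0.25·(368, 880) = (-74, -184)
J(-74, -184) = 454912

454912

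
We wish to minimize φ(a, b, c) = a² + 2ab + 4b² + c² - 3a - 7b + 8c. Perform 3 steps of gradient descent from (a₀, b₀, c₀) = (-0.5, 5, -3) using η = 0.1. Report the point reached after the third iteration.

∇φ = (2a + 2b - 3, 2a + 8b - 7, 2c + 8)
Step 1: at (-0.5, 5, -3), ∇φ = (6, 32, 2) → (-0.5, 5, -3) − 0.1·(6, 32, 2) = (-1.1, 1.8, -3.2)
Step 2: at (-1.1, 1.8, -3.2), ∇φ = (-1.6, 5.2, 1.6) → (-1.1, 1.8, -3.2) − 0.1·(-1.6, 5.2, 1.6) = (-0.94, 1.28, -3.36)
Step 3: at (-0.94, 1.28, -3.36), ∇φ = (-2.32, 1.36, 1.28) → (-0.94, 1.28, -3.36) − 0.1·(-2.32, 1.36, 1.28) = (-0.708, 1.144, -3.488)

(-0.708, 1.144, -3.488)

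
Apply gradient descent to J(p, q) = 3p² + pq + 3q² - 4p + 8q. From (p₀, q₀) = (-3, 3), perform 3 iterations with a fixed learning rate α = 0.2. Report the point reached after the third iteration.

∇J = (6p + q - 4, p + 6q + 8)
Step 1: at (-3, 3), ∇J = (-19, 23) → (-3, 3) − 0.2·(-19, 23) = (0.8, -1.6)
Step 2: at (0.8, -1.6), ∇J = (-0.8, -0.8) → (0.8, -1.6) − 0.2·(-0.8, -0.8) = (0.96, -1.44)
Step 3: at (0.96, -1.44), ∇J = (0.32, 0.32) → (0.96, -1.44) − 0.2·(0.32, 0.32) = (0.896, -1.504)

(0.896, -1.504)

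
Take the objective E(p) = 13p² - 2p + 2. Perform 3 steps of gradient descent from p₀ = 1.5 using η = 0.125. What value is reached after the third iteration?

-16.1328125

E′(p) = 26p - 2
p₁ = 1.5 − 0.125·37 = -3.125
p₂ = -3.125 − 0.125·(-83.25) = 7.28125
p₃ = 7.28125 − 0.125·187.3125 = -16.1328125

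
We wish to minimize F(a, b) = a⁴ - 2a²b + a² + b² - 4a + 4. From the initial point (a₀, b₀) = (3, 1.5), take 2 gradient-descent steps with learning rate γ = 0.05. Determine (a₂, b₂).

∇F = (4a³ - 4ab + 2a - 4, -2a² + 2b)
(a₁, b₁) = (3, 1.5) − 0.05·(92, -15) = (-1.6, 2.25)
(a₂, b₂) = (-1.6, 2.25) − 0.05·(-9.184, -0.62) = (-1.1408, 2.281)

(-1.1408, 2.281)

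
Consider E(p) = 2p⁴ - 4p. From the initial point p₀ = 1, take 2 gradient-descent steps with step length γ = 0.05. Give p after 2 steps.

E′(p) = 8p³ - 4
p₁ = 1 − 0.05·4 = 0.8
p₂ = 0.8 − 0.05·0.096 = 0.7952

0.7952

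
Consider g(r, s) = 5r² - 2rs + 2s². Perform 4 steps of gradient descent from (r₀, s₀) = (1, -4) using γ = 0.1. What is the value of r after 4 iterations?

-0.1952

∇g = (10r - 2s, -2r + 4s)
Step 1: at (1, -4), ∇g = (18, -18) → (1, -4) − 0.1·(18, -18) = (-0.8, -2.2)
Step 2: at (-0.8, -2.2), ∇g = (-3.6, -7.2) → (-0.8, -2.2) − 0.1·(-3.6, -7.2) = (-0.44, -1.48)
Step 3: at (-0.44, -1.48), ∇g = (-1.44, -5.04) → (-0.44, -1.48) − 0.1·(-1.44, -5.04) = (-0.296, -0.976)
Step 4: at (-0.296, -0.976), ∇g = (-1.008, -3.312) → (-0.296, -0.976) − 0.1·(-1.008, -3.312) = (-0.1952, -0.6448)
r = -0.1952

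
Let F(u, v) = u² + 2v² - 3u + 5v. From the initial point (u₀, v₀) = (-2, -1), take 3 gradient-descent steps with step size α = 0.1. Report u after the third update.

-0.292

∇F = (2u - 3, 4v + 5)
Step 1: at (-2, -1), ∇F = (-7, 1) → (-2, -1) − 0.1·(-7, 1) = (-1.3, -1.1)
Step 2: at (-1.3, -1.1), ∇F = (-5.6, 0.6) → (-1.3, -1.1) − 0.1·(-5.6, 0.6) = (-0.74, -1.16)
Step 3: at (-0.74, -1.16), ∇F = (-4.48, 0.36) → (-0.74, -1.16) − 0.1·(-4.48, 0.36) = (-0.292, -1.196)
u = -0.292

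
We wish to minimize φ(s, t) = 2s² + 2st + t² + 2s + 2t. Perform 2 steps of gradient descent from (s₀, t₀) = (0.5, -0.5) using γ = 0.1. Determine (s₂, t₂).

∇φ = (4s + 2t + 2, 2s + 2t + 2)
(s₁, t₁) = (0.5, -0.5) − 0.1·(3, 2) = (0.2, -0.7)
(s₂, t₂) = (0.2, -0.7) − 0.1·(1.4, 1) = (0.06, -0.8)

(0.06, -0.8)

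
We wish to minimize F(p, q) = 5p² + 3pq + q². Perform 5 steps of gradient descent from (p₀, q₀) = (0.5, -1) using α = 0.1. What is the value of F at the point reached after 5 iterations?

∇F = (10p + 3q, 3p + 2q)
(p₁, q₁) = (0.5, -1) − 0.1·(2, -0.5) = (0.3, -0.95)
(p₂, q₂) = (0.3, -0.95) − 0.1·(0.15, -1) = (0.285, -0.85)
(p₃, q₃) = (0.285, -0.85) − 0.1·(0.3, -0.845) = (0.255, -0.7655)
(p₄, q₄) = (0.255, -0.7655) − 0.1·(0.2535, -0.766) = (0.22965, -0.6889)
(p₅, q₅) = (0.22965, -0.6889) − 0.1·(0.2298, -0.68885) = (0.20667, -0.620015)
F(0.20667, -0.620015) = 0.213565544575

0.213565544575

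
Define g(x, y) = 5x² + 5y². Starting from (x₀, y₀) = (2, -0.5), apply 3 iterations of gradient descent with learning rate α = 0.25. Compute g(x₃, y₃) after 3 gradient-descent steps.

∇g = (10x, 10y)
(x₁, y₁) = (2, -0.5) − 0.25·(20, -5) = (-3, 0.75)
(x₂, y₂) = (-3, 0.75) − 0.25·(-30, 7.5) = (4.5, -1.125)
(x₃, y₃) = (4.5, -1.125) − 0.25·(45, -11.25) = (-6.75, 1.6875)
g(-6.75, 1.6875) = 242.05078125

242.05078125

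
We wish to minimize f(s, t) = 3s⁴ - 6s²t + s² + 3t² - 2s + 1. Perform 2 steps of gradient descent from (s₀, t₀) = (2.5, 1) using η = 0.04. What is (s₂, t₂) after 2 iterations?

(21.13460224, 5.405536)

∇f = (12s³ - 12st + 2s - 2, -6s² + 6t)
(s₁, t₁) = (2.5, 1) − 0.04·(160.5, -31.5) = (-3.92, 2.26)
(s₂, t₂) = (-3.92, 2.26) − 0.04·(-626.365056, -78.6384) = (21.13460224, 5.405536)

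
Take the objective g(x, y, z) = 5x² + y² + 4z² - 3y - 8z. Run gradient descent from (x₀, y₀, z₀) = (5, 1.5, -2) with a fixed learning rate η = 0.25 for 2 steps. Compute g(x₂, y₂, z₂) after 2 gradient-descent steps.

∇g = (10x, 2y - 3, 8z - 8)
Step 1: at (5, 1.5, -2), ∇g = (50, 0, -24) → (5, 1.5, -2) − 0.25·(50, 0, -24) = (-7.5, 1.5, 4)
Step 2: at (-7.5, 1.5, 4), ∇g = (-75, 0, 24) → (-7.5, 1.5, 4) − 0.25·(-75, 0, 24) = (11.25, 1.5, -2)
g(11.25, 1.5, -2) = 662.5625

662.5625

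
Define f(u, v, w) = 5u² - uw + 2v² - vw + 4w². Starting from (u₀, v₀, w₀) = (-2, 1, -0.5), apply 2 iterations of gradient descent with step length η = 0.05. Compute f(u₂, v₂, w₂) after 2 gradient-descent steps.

∇f = (10u - w, 4v - w, -u - v + 8w)
(u₁, v₁, w₁) = (-2, 1, -0.5) − 0.05·(-19.5, 4.5, -3) = (-1.025, 0.775, -0.35)
(u₂, v₂, w₂) = (-1.025, 0.775, -0.35) − 0.05·(-9.9, 3.45, -2.55) = (-0.53, 0.6025, -0.2225)
f(-0.53, 0.6025, -0.2225) = 2.34466875

2.34466875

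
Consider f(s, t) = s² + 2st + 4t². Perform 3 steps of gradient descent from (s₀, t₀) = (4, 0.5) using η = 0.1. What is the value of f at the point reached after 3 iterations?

3.842112

∇f = (2s + 2t, 2s + 8t)
Step 1: at (4, 0.5), ∇f = (9, 12) → (4, 0.5) − 0.1·(9, 12) = (3.1, -0.7)
Step 2: at (3.1, -0.7), ∇f = (4.8, 0.6) → (3.1, -0.7) − 0.1·(4.8, 0.6) = (2.62, -0.76)
Step 3: at (2.62, -0.76), ∇f = (3.72, -0.84) → (2.62, -0.76) − 0.1·(3.72, -0.84) = (2.248, -0.676)
f(2.248, -0.676) = 3.842112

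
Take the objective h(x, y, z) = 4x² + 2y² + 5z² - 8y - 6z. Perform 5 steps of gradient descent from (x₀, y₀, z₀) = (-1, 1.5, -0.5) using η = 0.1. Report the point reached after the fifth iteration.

∇h = (8x, 4y - 8, 10z - 6)
(x₁, y₁, z₁) = (-1, 1.5, -0.5) − 0.1·(-8, -2, -11) = (-0.2, 1.7, 0.6)
(x₂, y₂, z₂) = (-0.2, 1.7, 0.6) − 0.1·(-1.6, -1.2, 0) = (-0.04, 1.82, 0.6)
(x₃, y₃, z₃) = (-0.04, 1.82, 0.6) − 0.1·(-0.32, -0.72, 0) = (-0.008, 1.892, 0.6)
(x₄, y₄, z₄) = (-0.008, 1.892, 0.6) − 0.1·(-0.064, -0.432, 0) = (-0.0016, 1.9352, 0.6)
(x₅, y₅, z₅) = (-0.0016, 1.9352, 0.6) − 0.1·(-0.0128, -0.2592, 0) = (-0.00032, 1.96112, 0.6)

(-0.00032, 1.96112, 0.6)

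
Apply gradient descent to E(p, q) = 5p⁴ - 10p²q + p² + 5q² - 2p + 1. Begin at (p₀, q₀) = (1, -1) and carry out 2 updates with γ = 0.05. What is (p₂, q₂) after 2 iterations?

∇E = (20p³ - 20pq + 2p - 2, -10p² + 10q)
(p₁, q₁) = (1, -1) − 0.05·(40, -20) = (-1, 0)
(p₂, q₂) = (-1, 0) − 0.05·(-24, -10) = (0.2, 0.5)

(0.2, 0.5)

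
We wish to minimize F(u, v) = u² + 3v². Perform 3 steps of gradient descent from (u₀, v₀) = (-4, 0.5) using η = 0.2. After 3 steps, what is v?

-0.004

∇F = (2u, 6v)
Step 1: at (-4, 0.5), ∇F = (-8, 3) → (-4, 0.5) − 0.2·(-8, 3) = (-2.4, -0.1)
Step 2: at (-2.4, -0.1), ∇F = (-4.8, -0.6) → (-2.4, -0.1) − 0.2·(-4.8, -0.6) = (-1.44, 0.02)
Step 3: at (-1.44, 0.02), ∇F = (-2.88, 0.12) → (-1.44, 0.02) − 0.2·(-2.88, 0.12) = (-0.864, -0.004)
v = -0.004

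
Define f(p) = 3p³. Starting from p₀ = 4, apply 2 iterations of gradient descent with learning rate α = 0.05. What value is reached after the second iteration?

f′(p) = 9p²
p₁ = 4 − 0.05·144 = -3.2
p₂ = -3.2 − 0.05·92.16 = -7.808

-7.808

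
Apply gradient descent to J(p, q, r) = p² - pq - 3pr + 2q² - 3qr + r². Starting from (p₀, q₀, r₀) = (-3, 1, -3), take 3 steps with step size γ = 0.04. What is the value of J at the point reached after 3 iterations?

-18.323954839552

∇J = (2p - q - 3r, -p + 4q - 3r, -3p - 3q + 2r)
(p₁, q₁, r₁) = (-3, 1, -3) − 0.04·(2, 16, 0) = (-3.08, 0.36, -3)
(p₂, q₂, r₂) = (-3.08, 0.36, -3) − 0.04·(2.48, 13.52, 2.16) = (-3.1792, -0.1808, -3.0864)
(p₃, q₃, r₃) = (-3.1792, -0.1808, -3.0864) − 0.04·(3.0816, 11.7152, 3.9072) = (-3.302464, -0.649408, -3.242688)
J(-3.302464, -0.649408, -3.242688) = -18.323954839552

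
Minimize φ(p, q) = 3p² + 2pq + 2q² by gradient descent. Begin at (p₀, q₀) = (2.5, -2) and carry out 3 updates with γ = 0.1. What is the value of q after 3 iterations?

-0.96

∇φ = (6p + 2q, 2p + 4q)
Step 1: at (2.5, -2), ∇φ = (11, -3) → (2.5, -2) − 0.1·(11, -3) = (1.4, -1.7)
Step 2: at (1.4, -1.7), ∇φ = (5, -4) → (1.4, -1.7) − 0.1·(5, -4) = (0.9, -1.3)
Step 3: at (0.9, -1.3), ∇φ = (2.8, -3.4) → (0.9, -1.3) − 0.1·(2.8, -3.4) = (0.62, -0.96)
q = -0.96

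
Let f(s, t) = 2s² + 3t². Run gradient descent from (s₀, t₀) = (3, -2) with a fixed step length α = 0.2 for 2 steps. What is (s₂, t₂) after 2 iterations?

∇f = (4s, 6t)
(s₁, t₁) = (3, -2) − 0.2·(12, -12) = (0.6, 0.4)
(s₂, t₂) = (0.6, 0.4) − 0.2·(2.4, 2.4) = (0.12, -0.08)

(0.12, -0.08)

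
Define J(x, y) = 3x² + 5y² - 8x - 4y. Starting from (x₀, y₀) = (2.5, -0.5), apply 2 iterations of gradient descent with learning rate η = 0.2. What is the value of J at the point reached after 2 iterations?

∇J = (6x - 8, 10y - 4)
Step 1: at (2.5, -0.5), ∇J = (7, -9) → (2.5, -0.5) − 0.2·(7, -9) = (1.1, 1.3)
Step 2: at (1.1, 1.3), ∇J = (-1.4, 9) → (1.1, 1.3) − 0.2·(-1.4, 9) = (1.38, -0.5)
J(1.38, -0.5) = -2.0768

-2.0768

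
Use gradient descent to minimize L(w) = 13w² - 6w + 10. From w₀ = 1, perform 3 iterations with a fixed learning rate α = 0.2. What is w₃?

L′(w) = 26w - 6
Step 1: L′(1) = 20; w₁ = 1 − 0.2·20 = -3
Step 2: L′(-3) = -84; w₂ = -3 − 0.2·(-84) = 13.8
Step 3: L′(13.8) = 352.8; w₃ = 13.8 − 0.2·352.8 = -56.76

-56.76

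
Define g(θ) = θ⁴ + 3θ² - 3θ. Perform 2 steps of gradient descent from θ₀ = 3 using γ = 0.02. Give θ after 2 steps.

g′(θ) = 4θ³ + 6θ - 3
θ₁ = 3 − 0.02·123 = 0.54
θ₂ = 0.54 − 0.02·0.869856 = 0.52260288

0.52260288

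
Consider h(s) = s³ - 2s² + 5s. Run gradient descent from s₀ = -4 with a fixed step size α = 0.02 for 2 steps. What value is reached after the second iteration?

h′(s) = 3s² - 4s + 5
Step 1: h′(-4) = 69; s₁ = -4 − 0.02·69 = -5.38
Step 2: h′(-5.38) = 113.3532; s₂ = -5.38 − 0.02·113.3532 = -7.647064

-7.647064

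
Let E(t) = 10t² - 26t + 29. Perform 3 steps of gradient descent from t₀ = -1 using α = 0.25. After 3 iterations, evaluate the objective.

216690.5

E′(t) = 20t - 26
t₁ = -1 − 0.25·(-46) = 10.5
t₂ = 10.5 − 0.25·184 = -35.5
t₃ = -35.5 − 0.25·(-736) = 148.5
E(148.5) = 216690.5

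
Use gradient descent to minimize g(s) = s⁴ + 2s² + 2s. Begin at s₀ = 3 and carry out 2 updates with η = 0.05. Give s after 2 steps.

3.3782

g′(s) = 4s³ + 4s + 2
Step 1: g′(3) = 122; s₁ = 3 − 0.05·122 = -3.1
Step 2: g′(-3.1) = -129.564; s₂ = -3.1 − 0.05·(-129.564) = 3.3782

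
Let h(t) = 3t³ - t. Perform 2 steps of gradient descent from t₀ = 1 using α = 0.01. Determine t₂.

0.853824

h′(t) = 9t² - 1
t₁ = 1 − 0.01·8 = 0.92
t₂ = 0.92 − 0.01·6.6176 = 0.853824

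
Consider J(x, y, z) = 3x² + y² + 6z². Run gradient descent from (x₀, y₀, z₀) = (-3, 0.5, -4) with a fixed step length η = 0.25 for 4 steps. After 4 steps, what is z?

∇J = (6x, 2y, 12z)
(x₁, y₁, z₁) = (-3, 0.5, -4) − 0.25·(-18, 1, -48) = (1.5, 0.25, 8)
(x₂, y₂, z₂) = (1.5, 0.25, 8) − 0.25·(9, 0.5, 96) = (-0.75, 0.125, -16)
(x₃, y₃, z₃) = (-0.75, 0.125, -16) − 0.25·(-4.5, 0.25, -192) = (0.375, 0.0625, 32)
(x₄, y₄, z₄) = (0.375, 0.0625, 32) − 0.25·(2.25, 0.125, 384) = (-0.1875, 0.03125, -64)
z = -64

-64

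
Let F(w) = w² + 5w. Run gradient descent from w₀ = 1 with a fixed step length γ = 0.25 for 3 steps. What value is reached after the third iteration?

-2.0625

F′(w) = 2w + 5
Step 1: F′(1) = 7; w₁ = 1 − 0.25·7 = -0.75
Step 2: F′(-0.75) = 3.5; w₂ = -0.75 − 0.25·3.5 = -1.625
Step 3: F′(-1.625) = 1.75; w₃ = -1.625 − 0.25·1.75 = -2.0625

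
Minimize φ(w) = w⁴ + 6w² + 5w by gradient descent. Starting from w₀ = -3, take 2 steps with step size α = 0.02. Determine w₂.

φ′(w) = 4w³ + 12w + 5
Step 1: φ′(-3) = -139; w₁ = -3 − 0.02·(-139) = -0.22
Step 2: φ′(-0.22) = 2.317408; w₂ = -0.22 − 0.02·2.317408 = -0.26634816

-0.26634816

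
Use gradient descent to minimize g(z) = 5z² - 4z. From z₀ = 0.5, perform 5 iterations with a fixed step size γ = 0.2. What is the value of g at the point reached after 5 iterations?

-0.75

g′(z) = 10z - 4
z₁ = 0.5 − 0.2·1 = 0.3
z₂ = 0.3 − 0.2·(-1) = 0.5
z₃ = 0.5 − 0.2·1 = 0.3
z₄ = 0.3 − 0.2·(-1) = 0.5
z₅ = 0.5 − 0.2·1 = 0.3
g(0.3) = -0.75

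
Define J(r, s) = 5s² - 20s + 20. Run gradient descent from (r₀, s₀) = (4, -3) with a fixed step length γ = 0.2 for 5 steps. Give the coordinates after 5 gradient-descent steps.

∇J = (0, 10s - 20)
(r₁, s₁) = (4, -3) − 0.2·(0, -50) = (4, 7)
(r₂, s₂) = (4, 7) − 0.2·(0, 50) = (4, -3)
(r₃, s₃) = (4, -3) − 0.2·(0, -50) = (4, 7)
(r₄, s₄) = (4, 7) − 0.2·(0, 50) = (4, -3)
(r₅, s₅) = (4, -3) − 0.2·(0, -50) = (4, 7)

(4, 7)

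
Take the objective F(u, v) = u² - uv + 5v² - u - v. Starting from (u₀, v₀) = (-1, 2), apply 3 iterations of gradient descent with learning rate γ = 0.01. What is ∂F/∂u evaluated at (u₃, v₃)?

-4.17689

∇F = (2u - v - 1, -u + 10v - 1)
(u₁, v₁) = (-1, 2) − 0.01·(-5, 20) = (-0.95, 1.8)
(u₂, v₂) = (-0.95, 1.8) − 0.01·(-4.7, 17.95) = (-0.903, 1.6205)
(u₃, v₃) = (-0.903, 1.6205) − 0.01·(-4.4265, 16.108) = (-0.858735, 1.45942)
∂F/∂u at (-0.858735, 1.45942) = -4.17689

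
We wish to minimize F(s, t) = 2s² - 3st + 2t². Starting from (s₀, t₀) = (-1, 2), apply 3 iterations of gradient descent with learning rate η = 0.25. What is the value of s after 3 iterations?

∇F = (4s - 3t, -3s + 4t)
(s₁, t₁) = (-1, 2) − 0.25·(-10, 11) = (1.5, -0.75)
(s₂, t₂) = (1.5, -0.75) − 0.25·(8.25, -7.5) = (-0.5625, 1.125)
(s₃, t₃) = (-0.5625, 1.125) − 0.25·(-5.625, 6.1875) = (0.84375, -0.421875)
s = 0.84375

0.84375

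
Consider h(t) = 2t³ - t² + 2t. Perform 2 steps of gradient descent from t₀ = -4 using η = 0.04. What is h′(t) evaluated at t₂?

3885.388958048256

h′(t) = 6t² - 2t + 2
Step 1: h′(-4) = 106; t₁ = -4 − 0.04·106 = -8.24
Step 2: h′(-8.24) = 425.8656; t₂ = -8.24 − 0.04·425.8656 = -25.274624
h′(t) at (-25.274624) = 3885.388958048256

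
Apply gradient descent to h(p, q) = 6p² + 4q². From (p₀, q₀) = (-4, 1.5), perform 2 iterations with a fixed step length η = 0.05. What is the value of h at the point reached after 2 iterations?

3.624

∇h = (12p, 8q)
Step 1: at (-4, 1.5), ∇h = (-48, 12) → (-4, 1.5) − 0.05·(-48, 12) = (-1.6, 0.9)
Step 2: at (-1.6, 0.9), ∇h = (-19.2, 7.2) → (-1.6, 0.9) − 0.05·(-19.2, 7.2) = (-0.64, 0.54)
h(-0.64, 0.54) = 3.624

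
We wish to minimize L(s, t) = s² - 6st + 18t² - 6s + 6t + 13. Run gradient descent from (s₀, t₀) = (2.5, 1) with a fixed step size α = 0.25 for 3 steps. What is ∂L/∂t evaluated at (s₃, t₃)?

∇L = (2s - 6t - 6, -6s + 36t + 6)
(s₁, t₁) = (2.5, 1) − 0.25·(-7, 27) = (4.25, -5.75)
(s₂, t₂) = (4.25, -5.75) − 0.25·(37, -226.5) = (-5, 50.875)
(s₃, t₃) = (-5, 50.875) − 0.25·(-321.25, 1867.5) = (75.3125, -416)
∂L/∂t at (75.3125, -416) = -15421.875

-15421.875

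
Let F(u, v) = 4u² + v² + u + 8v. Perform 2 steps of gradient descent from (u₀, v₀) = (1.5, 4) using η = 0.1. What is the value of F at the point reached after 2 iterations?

∇F = (8u + 1, 2v + 8)
(u₁, v₁) = (1.5, 4) − 0.1·(13, 16) = (0.2, 2.4)
(u₂, v₂) = (0.2, 2.4) − 0.1·(2.6, 12.8) = (-0.06, 1.12)
F(-0.06, 1.12) = 10.1688

10.1688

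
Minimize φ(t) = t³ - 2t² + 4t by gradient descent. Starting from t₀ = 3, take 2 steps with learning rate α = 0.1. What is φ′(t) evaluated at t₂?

φ′(t) = 3t² - 4t + 4
Step 1: φ′(3) = 19; t₁ = 3 − 0.1·19 = 1.1
Step 2: φ′(1.1) = 3.23; t₂ = 1.1 − 0.1·3.23 = 0.777
φ′(t) at (0.777) = 2.703187

2.703187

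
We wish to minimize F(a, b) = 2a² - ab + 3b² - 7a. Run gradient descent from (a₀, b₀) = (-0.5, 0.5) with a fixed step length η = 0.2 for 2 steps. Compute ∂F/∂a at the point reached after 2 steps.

-0.76

∇F = (4a - b - 7, -a + 6b)
(a₁, b₁) = (-0.5, 0.5) − 0.2·(-9.5, 3.5) = (1.4, -0.2)
(a₂, b₂) = (1.4, -0.2) − 0.2·(-1.2, -2.6) = (1.64, 0.32)
∂F/∂a at (1.64, 0.32) = -0.76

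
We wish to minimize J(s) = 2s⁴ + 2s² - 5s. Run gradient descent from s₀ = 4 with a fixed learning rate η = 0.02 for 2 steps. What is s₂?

J′(s) = 8s³ + 4s - 5
Step 1: J′(4) = 523; s₁ = 4 − 0.02·523 = -6.46
Step 2: J′(-6.46) = -2187.529088; s₂ = -6.46 − 0.02·(-2187.529088) = 37.29058176

37.29058176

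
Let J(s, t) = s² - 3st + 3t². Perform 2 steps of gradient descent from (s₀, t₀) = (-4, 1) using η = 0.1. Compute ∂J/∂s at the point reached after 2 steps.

-1.55

∇J = (2s - 3t, -3s + 6t)
Step 1: at (-4, 1), ∇J = (-11, 18) → (-4, 1) − 0.1·(-11, 18) = (-2.9, -0.8)
Step 2: at (-2.9, -0.8), ∇J = (-3.4, 3.9) → (-2.9, -0.8) − 0.1·(-3.4, 3.9) = (-2.56, -1.19)
∂J/∂s at (-2.56, -1.19) = -1.55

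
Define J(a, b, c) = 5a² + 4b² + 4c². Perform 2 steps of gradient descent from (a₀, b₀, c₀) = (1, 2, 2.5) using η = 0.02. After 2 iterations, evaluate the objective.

∇J = (10a, 8b, 8c)
Step 1: at (1, 2, 2.5), ∇J = (10, 16, 20) → (1, 2, 2.5) − 0.02·(10, 16, 20) = (0.8, 1.68, 2.1)
Step 2: at (0.8, 1.68, 2.1), ∇J = (8, 13.44, 16.8) → (0.8, 1.68, 2.1) − 0.02·(8, 13.44, 16.8) = (0.64, 1.4112, 1.764)
J(0.64, 1.4112, 1.764) = 22.46072576

22.46072576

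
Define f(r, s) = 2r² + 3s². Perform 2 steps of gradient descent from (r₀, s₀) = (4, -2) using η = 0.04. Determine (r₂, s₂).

∇f = (4r, 6s)
(r₁, s₁) = (4, -2) − 0.04·(16, -12) = (3.36, -1.52)
(r₂, s₂) = (3.36, -1.52) − 0.04·(13.44, -9.12) = (2.8224, -1.1552)

(2.8224, -1.1552)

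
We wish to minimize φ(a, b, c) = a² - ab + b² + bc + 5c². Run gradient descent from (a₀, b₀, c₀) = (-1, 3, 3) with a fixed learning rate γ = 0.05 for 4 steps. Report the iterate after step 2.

∇φ = (2a - b, -a + 2b + c, b + 10c)
Step 1: at (-1, 3, 3), ∇φ = (-5, 10, 33) → (-1, 3, 3) − 0.05·(-5, 10, 33) = (-0.75, 2.5, 1.35)
Step 2: at (-0.75, 2.5, 1.35), ∇φ = (-4, 7.1, 16) → (-0.75, 2.5, 1.35) − 0.05·(-4, 7.1, 16) = (-0.55, 2.145, 0.55)

(-0.55, 2.145, 0.55)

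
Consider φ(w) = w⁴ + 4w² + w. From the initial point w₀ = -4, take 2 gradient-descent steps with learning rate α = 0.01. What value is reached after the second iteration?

φ′(w) = 4w³ + 8w + 1
Step 1: φ′(-4) = -287; w₁ = -4 − 0.01·(-287) = -1.13
Step 2: φ′(-1.13) = -13.811588; w₂ = -1.13 − 0.01·(-13.811588) = -0.99188412

-0.99188412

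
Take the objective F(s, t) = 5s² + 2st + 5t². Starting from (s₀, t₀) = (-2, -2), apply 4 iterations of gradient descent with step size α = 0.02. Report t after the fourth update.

∇F = (10s + 2t, 2s + 10t)
(s₁, t₁) = (-2, -2) − 0.02·(-24, -24) = (-1.52, -1.52)
(s₂, t₂) = (-1.52, -1.52) − 0.02·(-18.24, -18.24) = (-1.1552, -1.1552)
(s₃, t₃) = (-1.1552, -1.1552) − 0.02·(-13.8624, -13.8624) = (-0.877952, -0.877952)
(s₄, t₄) = (-0.877952, -0.877952) − 0.02·(-10.535424, -10.535424) = (-0.66724352, -0.66724352)
t = -0.66724352

-0.66724352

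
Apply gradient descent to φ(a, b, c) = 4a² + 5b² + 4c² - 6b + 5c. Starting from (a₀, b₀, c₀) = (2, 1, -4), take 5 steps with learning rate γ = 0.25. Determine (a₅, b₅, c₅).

∇φ = (8a, 10b - 6, 8c + 5)
Step 1: at (2, 1, -4), ∇φ = (16, 4, -27) → (2, 1, -4) − 0.25·(16, 4, -27) = (-2, 0, 2.75)
Step 2: at (-2, 0, 2.75), ∇φ = (-16, -6, 27) → (-2, 0, 2.75) − 0.25·(-16, -6, 27) = (2, 1.5, -4)
Step 3: at (2, 1.5, -4), ∇φ = (16, 9, -27) → (2, 1.5, -4) − 0.25·(16, 9, -27) = (-2, -0.75, 2.75)
Step 4: at (-2, -0.75, 2.75), ∇φ = (-16, -13.5, 27) → (-2, -0.75, 2.75) − 0.25·(-16, -13.5, 27) = (2, 2.625, -4)
Step 5: at (2, 2.625, -4), ∇φ = (16, 20.25, -27) → (2, 2.625, -4) − 0.25·(16, 20.25, -27) = (-2, -2.4375, 2.75)

(-2, -2.4375, 2.75)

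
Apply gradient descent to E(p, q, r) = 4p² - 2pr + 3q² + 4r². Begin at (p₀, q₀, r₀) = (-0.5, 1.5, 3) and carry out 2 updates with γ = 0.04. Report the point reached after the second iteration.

∇E = (8p - 2r, 6q, -2p + 8r)
(p₁, q₁, r₁) = (-0.5, 1.5, 3) − 0.04·(-10, 9, 25) = (-0.1, 1.14, 2)
(p₂, q₂, r₂) = (-0.1, 1.14, 2) − 0.04·(-4.8, 6.84, 16.2) = (0.092, 0.8664, 1.352)

(0.092, 0.8664, 1.352)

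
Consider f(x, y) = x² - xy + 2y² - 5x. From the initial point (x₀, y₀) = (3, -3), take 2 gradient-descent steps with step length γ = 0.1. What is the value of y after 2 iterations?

∇f = (2x - y - 5, -x + 4y)
Step 1: at (3, -3), ∇f = (4, -15) → (3, -3) − 0.1·(4, -15) = (2.6, -1.5)
Step 2: at (2.6, -1.5), ∇f = (1.7, -8.6) → (2.6, -1.5) − 0.1·(1.7, -8.6) = (2.43, -0.64)
y = -0.64

-0.64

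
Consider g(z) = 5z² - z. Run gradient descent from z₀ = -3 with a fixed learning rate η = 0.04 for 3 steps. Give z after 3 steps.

g′(z) = 10z - 1
Step 1: g′(-3) = -31; z₁ = -3 − 0.04·(-31) = -1.76
Step 2: g′(-1.76) = -18.6; z₂ = -1.76 − 0.04·(-18.6) = -1.016
Step 3: g′(-1.016) = -11.16; z₃ = -1.016 − 0.04·(-11.16) = -0.5696

-0.5696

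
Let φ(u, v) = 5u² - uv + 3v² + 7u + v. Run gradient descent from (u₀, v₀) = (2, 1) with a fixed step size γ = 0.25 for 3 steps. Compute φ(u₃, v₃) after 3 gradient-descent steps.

∇φ = (10u - v + 7, -u + 6v + 1)
(u₁, v₁) = (2, 1) − 0.25·(26, 5) = (-4.5, -0.25)
(u₂, v₂) = (-4.5, -0.25) − 0.25·(-37.75, 4) = (4.9375, -1.25)
(u₃, v₃) = (4.9375, -1.25) − 0.25·(57.625, -11.4375) = (-9.46875, 1.609375)
φ(-9.46875, 1.609375) = 406.623291015625

406.623291015625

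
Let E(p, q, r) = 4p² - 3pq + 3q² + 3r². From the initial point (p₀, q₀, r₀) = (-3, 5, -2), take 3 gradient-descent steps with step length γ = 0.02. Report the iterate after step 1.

∇E = (8p - 3q, -3p + 6q, 6r)
(p₁, q₁, r₁) = (-3, 5, -2) − 0.02·(-39, 39, -12) = (-2.22, 4.22, -1.76)

(-2.22, 4.22, -1.76)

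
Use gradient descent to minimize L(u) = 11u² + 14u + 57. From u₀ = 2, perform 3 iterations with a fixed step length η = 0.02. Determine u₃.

L′(u) = 22u + 14
Step 1: L′(2) = 58; u₁ = 2 − 0.02·58 = 0.84
Step 2: L′(0.84) = 32.48; u₂ = 0.84 − 0.02·32.48 = 0.1904
Step 3: L′(0.1904) = 18.1888; u₃ = 0.1904 − 0.02·18.1888 = -0.173376

-0.173376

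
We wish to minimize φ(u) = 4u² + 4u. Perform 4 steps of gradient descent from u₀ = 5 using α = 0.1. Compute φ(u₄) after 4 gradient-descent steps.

φ′(u) = 8u + 4
Step 1: φ′(5) = 44; u₁ = 5 − 0.1·44 = 0.6
Step 2: φ′(0.6) = 8.8; u₂ = 0.6 − 0.1·8.8 = -0.28
Step 3: φ′(-0.28) = 1.76; u₃ = -0.28 − 0.1·1.76 = -0.456
Step 4: φ′(-0.456) = 0.352; u₄ = -0.456 − 0.1·0.352 = -0.4912
φ(-0.4912) = -0.99969024

-0.99969024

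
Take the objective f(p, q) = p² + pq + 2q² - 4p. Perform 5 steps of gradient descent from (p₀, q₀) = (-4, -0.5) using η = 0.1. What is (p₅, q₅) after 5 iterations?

(-0.036455, 0.25275)

∇f = (2p + q - 4, p + 4q)
Step 1: at (-4, -0.5), ∇f = (-12.5, -6) → (-4, -0.5) − 0.1·(-12.5, -6) = (-2.75, 0.1)
Step 2: at (-2.75, 0.1), ∇f = (-9.4, -2.35) → (-2.75, 0.1) − 0.1·(-9.4, -2.35) = (-1.81, 0.335)
Step 3: at (-1.81, 0.335), ∇f = (-7.285, -0.47) → (-1.81, 0.335) − 0.1·(-7.285, -0.47) = (-1.0815, 0.382)
Step 4: at (-1.0815, 0.382), ∇f = (-5.781, 0.4465) → (-1.0815, 0.382) − 0.1·(-5.781, 0.4465) = (-0.5034, 0.33735)
Step 5: at (-0.5034, 0.33735), ∇f = (-4.66945, 0.846) → (-0.5034, 0.33735) − 0.1·(-4.66945, 0.846) = (-0.036455, 0.25275)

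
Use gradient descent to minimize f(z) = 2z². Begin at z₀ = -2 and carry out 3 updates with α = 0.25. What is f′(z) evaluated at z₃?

0

f′(z) = 4z
z₁ = -2 − 0.25·(-8) = 0
z₂ = 0 − 0.25·0 = 0
z₃ = 0 − 0.25·0 = 0
f′(z) at (0) = 0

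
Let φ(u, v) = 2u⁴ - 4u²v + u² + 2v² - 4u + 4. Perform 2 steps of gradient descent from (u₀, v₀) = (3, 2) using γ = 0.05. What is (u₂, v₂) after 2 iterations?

∇φ = (8u³ - 8uv + 2u - 4, -4u² + 4v)
Step 1: at (3, 2), ∇φ = (170, -28) → (3, 2) − 0.05·(170, -28) = (-5.5, 3.4)
Step 2: at (-5.5, 3.4), ∇φ = (-1196.4, -107.4) → (-5.5, 3.4) − 0.05·(-1196.4, -107.4) = (54.32, 8.77)

(54.32, 8.77)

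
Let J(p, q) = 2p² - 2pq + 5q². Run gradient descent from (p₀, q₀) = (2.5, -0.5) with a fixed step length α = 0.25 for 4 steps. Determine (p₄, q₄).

∇J = (4p - 2q, -2p + 10q)
(p₁, q₁) = (2.5, -0.5) − 0.25·(11, -10) = (-0.25, 2)
(p₂, q₂) = (-0.25, 2) − 0.25·(-5, 20.5) = (1, -3.125)
(p₃, q₃) = (1, -3.125) − 0.25·(10.25, -33.25) = (-1.5625, 5.1875)
(p₄, q₄) = (-1.5625, 5.1875) − 0.25·(-16.625, 55) = (2.59375, -8.5625)

(2.59375, -8.5625)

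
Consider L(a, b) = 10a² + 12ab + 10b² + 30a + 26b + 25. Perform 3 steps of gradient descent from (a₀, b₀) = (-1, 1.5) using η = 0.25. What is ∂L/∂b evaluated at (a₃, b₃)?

-12356

∇L = (20a + 12b + 30, 12a + 20b + 26)
Step 1: at (-1, 1.5), ∇L = (28, 44) → (-1, 1.5) − 0.25·(28, 44) = (-8, -9.5)
Step 2: at (-8, -9.5), ∇L = (-244, -260) → (-8, -9.5) − 0.25·(-244, -260) = (53, 55.5)
Step 3: at (53, 55.5), ∇L = (1756, 1772) → (53, 55.5) − 0.25·(1756, 1772) = (-386, -387.5)
∂L/∂b at (-386, -387.5) = -12356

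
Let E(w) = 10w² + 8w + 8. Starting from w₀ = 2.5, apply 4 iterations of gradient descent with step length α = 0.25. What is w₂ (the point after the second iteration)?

E′(w) = 20w + 8
w₁ = 2.5 − 0.25·58 = -12
w₂ = -12 − 0.25·(-232) = 46

46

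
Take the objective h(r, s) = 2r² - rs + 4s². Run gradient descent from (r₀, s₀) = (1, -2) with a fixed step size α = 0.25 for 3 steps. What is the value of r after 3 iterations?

∇h = (4r - s, -r + 8s)
(r₁, s₁) = (1, -2) − 0.25·(6, -17) = (-0.5, 2.25)
(r₂, s₂) = (-0.5, 2.25) − 0.25·(-4.25, 18.5) = (0.5625, -2.375)
(r₃, s₃) = (0.5625, -2.375) − 0.25·(4.625, -19.5625) = (-0.59375, 2.515625)
r = -0.59375

-0.59375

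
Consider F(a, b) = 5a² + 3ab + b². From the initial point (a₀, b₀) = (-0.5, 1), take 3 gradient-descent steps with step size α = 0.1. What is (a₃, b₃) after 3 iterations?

∇F = (10a + 3b, 3a + 2b)
Step 1: at (-0.5, 1), ∇F = (-2, 0.5) → (-0.5, 1) − 0.1·(-2, 0.5) = (-0.3, 0.95)
Step 2: at (-0.3, 0.95), ∇F = (-0.15, 1) → (-0.3, 0.95) − 0.1·(-0.15, 1) = (-0.285, 0.85)
Step 3: at (-0.285, 0.85), ∇F = (-0.3, 0.845) → (-0.285, 0.85) − 0.1·(-0.3, 0.845) = (-0.255, 0.7655)

(-0.255, 0.7655)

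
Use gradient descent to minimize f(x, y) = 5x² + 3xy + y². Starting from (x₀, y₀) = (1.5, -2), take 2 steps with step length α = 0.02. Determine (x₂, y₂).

(1.1766, -2.0088)

∇f = (10x + 3y, 3x + 2y)
(x₁, y₁) = (1.5, -2) − 0.02·(9, 0.5) = (1.32, -2.01)
(x₂, y₂) = (1.32, -2.01) − 0.02·(7.17, -0.06) = (1.1766, -2.0088)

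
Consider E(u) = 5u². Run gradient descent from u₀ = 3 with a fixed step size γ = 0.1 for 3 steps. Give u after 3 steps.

E′(u) = 10u
u₁ = 3 − 0.1·30 = 0
u₂ = 0 − 0.1·0 = 0
u₃ = 0 − 0.1·0 = 0

0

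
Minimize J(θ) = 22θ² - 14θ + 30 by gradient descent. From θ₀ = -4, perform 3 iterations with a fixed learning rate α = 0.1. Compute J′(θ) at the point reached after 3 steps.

7467.76

J′(θ) = 44θ - 14
Step 1: J′(-4) = -190; θ₁ = -4 − 0.1·(-190) = 15
Step 2: J′(15) = 646; θ₂ = 15 − 0.1·646 = -49.6
Step 3: J′(-49.6) = -2196.4; θ₃ = -49.6 − 0.1·(-2196.4) = 170.04
J′(θ) at (170.04) = 7467.76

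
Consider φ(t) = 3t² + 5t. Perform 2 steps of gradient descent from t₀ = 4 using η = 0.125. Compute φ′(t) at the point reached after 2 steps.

1.8125

φ′(t) = 6t + 5
t₁ = 4 − 0.125·29 = 0.375
t₂ = 0.375 − 0.125·7.25 = -0.53125
φ′(t) at (-0.53125) = 1.8125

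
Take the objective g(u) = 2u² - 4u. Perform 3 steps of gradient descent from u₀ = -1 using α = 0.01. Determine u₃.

g′(u) = 4u - 4
Step 1: g′(-1) = -8; u₁ = -1 − 0.01·(-8) = -0.92
Step 2: g′(-0.92) = -7.68; u₂ = -0.92 − 0.01·(-7.68) = -0.8432
Step 3: g′(-0.8432) = -7.3728; u₃ = -0.8432 − 0.01·(-7.3728) = -0.769472

-0.769472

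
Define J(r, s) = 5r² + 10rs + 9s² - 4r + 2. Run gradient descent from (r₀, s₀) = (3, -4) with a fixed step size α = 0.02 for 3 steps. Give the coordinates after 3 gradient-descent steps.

∇J = (10r + 10s - 4, 10r + 18s)
Step 1: at (3, -4), ∇J = (-14, -42) → (3, -4) − 0.02·(-14, -42) = (3.28, -3.16)
Step 2: at (3.28, -3.16), ∇J = (-2.8, -24.08) → (3.28, -3.16) − 0.02·(-2.8, -24.08) = (3.336, -2.6784)
Step 3: at (3.336, -2.6784), ∇J = (2.576, -14.8512) → (3.336, -2.6784) − 0.02·(2.576, -14.8512) = (3.28448, -2.381376)

(3.28448, -2.381376)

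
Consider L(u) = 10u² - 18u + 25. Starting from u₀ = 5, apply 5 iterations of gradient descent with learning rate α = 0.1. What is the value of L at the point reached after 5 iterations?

L′(u) = 20u - 18
Step 1: L′(5) = 82; u₁ = 5 − 0.1·82 = -3.2
Step 2: L′(-3.2) = -82; u₂ = -3.2 − 0.1·(-82) = 5
Step 3: L′(5) = 82; u₃ = 5 − 0.1·82 = -3.2
Step 4: L′(-3.2) = -82; u₄ = -3.2 − 0.1·(-82) = 5
Step 5: L′(5) = 82; u₅ = 5 − 0.1·82 = -3.2
L(-3.2) = 185

185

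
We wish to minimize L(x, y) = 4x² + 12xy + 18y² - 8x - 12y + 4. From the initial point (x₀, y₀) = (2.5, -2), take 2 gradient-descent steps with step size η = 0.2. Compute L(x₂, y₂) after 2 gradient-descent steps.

∇L = (8x + 12y - 8, 12x + 36y - 12)
(x₁, y₁) = (2.5, -2) − 0.2·(-12, -54) = (4.9, 8.8)
(x₂, y₂) = (4.9, 8.8) − 0.2·(136.8, 363.6) = (-22.46, -63.92)
L(-22.46, -63.92) = 93740.04

93740.04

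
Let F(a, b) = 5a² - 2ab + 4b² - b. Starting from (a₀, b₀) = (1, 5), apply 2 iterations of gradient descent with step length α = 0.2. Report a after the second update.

-1.96

∇F = (10a - 2b, -2a + 8b - 1)
Step 1: at (1, 5), ∇F = (0, 37) → (1, 5) − 0.2·(0, 37) = (1, -2.4)
Step 2: at (1, -2.4), ∇F = (14.8, -22.2) → (1, -2.4) − 0.2·(14.8, -22.2) = (-1.96, 2.04)
a = -1.96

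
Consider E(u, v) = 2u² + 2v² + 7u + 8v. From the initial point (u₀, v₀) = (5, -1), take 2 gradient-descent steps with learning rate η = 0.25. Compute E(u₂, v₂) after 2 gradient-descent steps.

∇E = (4u + 7, 4v + 8)
Step 1: at (5, -1), ∇E = (27, 4) → (5, -1) − 0.25·(27, 4) = (-1.75, -2)
Step 2: at (-1.75, -2), ∇E = (0, 0) → (-1.75, -2) − 0.25·(0, 0) = (-1.75, -2)
E(-1.75, -2) = -14.125

-14.125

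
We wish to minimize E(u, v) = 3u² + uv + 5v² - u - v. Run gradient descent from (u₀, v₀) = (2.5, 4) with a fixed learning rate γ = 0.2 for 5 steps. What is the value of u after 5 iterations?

∇E = (6u + v - 1, u + 10v - 1)
(u₁, v₁) = (2.5, 4) − 0.2·(18, 41.5) = (-1.1, -4.3)
(u₂, v₂) = (-1.1, -4.3) − 0.2·(-11.9, -45.1) = (1.28, 4.72)
(u₃, v₃) = (1.28, 4.72) − 0.2·(11.4, 47.48) = (-1, -4.776)
(u₄, v₄) = (-1, -4.776) − 0.2·(-11.776, -49.76) = (1.3552, 5.176)
(u₅, v₅) = (1.3552, 5.176) − 0.2·(12.3072, 52.1152) = (-1.10624, -5.24704)
u = -1.10624

-1.10624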